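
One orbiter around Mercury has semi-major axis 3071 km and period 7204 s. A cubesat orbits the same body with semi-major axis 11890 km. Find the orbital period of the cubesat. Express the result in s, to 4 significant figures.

T₂ ≈ 54880 s

Kepler's third law: T² ∝ a³, so T₂ = T₁ (a₂/a₁)^(3/2).
a₂/a₁ = 3.872, (a₂/a₁)^(3/2) = 7.618.
T₂ = 7204 × 7.618 = 54880 s.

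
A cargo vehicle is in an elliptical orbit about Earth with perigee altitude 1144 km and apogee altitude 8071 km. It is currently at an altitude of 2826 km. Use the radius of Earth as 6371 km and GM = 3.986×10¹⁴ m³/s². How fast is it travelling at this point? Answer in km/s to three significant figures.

v ≈ 7.10 km/s

r_p = 6371 + 1144 = 7515.0 km = 7.5150×10⁶ m.
r_a = 6371 + 8071 = 14442 km = 1.4442×10⁷ m.
r = 6371 + 2826 = 9197.0 km = 9.197×10⁶ m.
Semi-major axis a = (r_p + r_a)/2 = 10978 km = 1.098×10⁷ m.
Vis-viva: v² = μ(2/r − 1/a) = 3.986×10¹⁴ × (2.175×10⁻⁷ − 9.109×10⁻⁸) = 5.037×10⁷ m²/s².
v = 7097 m/s = 7.097 km/s.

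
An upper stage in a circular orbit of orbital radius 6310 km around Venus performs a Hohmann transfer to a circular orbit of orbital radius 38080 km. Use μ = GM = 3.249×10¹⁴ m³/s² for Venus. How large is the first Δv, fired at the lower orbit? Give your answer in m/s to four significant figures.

Δv ≈ 2223 m/s

r₁ = 6310 km = 6.310×10⁶ m.
r₂ = 38080 km = 3.808×10⁷ m.
Transfer ellipse a_t = (r₁ + r₂)/2 = 2.220×10⁷ m.
At r₁: circular v_c1 = √(μ/r₁) = 7176 m/s; transfer-periapsis v_p = √[μ(2/r₁ − 1/a_t)] = 9399 m/s.
Δv₁ = v_p − v_c1 = 2223 m/s.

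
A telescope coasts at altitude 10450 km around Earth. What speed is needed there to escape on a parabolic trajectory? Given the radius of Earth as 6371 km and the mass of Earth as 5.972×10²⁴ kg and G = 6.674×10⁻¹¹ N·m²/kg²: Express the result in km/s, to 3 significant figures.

μ = GM = 6.674×10⁻¹¹ × 5.972×10²⁴ = 3.986×10¹⁴ m³/s².
r = 6371 + 10450 = 16821 km = 1.6821×10⁷ m.
Escape speed v_esc = √(2μ/r) = √(2 × 3.986×10¹⁴ / 1.682×10⁷) = √(4.739×10⁷) = 6884 m/s.
= 6.884 km/s.

v_esc ≈ 6.88 km/s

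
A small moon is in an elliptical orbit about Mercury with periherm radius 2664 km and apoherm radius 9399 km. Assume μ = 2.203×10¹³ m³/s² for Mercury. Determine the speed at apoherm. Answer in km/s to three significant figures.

Semi-major axis a = (r_p + r_a)/2 = 6031.5 km = 6.032×10⁶ m.
Vis-viva: v² = μ(2/r − 1/a) = 2.203×10¹³ × (2.128×10⁻⁷ − 1.658×10⁻⁷) = 1.035×10⁶ m²/s².
v = 1017 m/s = 1.017 km/s.

v ≈ 1.02 km/s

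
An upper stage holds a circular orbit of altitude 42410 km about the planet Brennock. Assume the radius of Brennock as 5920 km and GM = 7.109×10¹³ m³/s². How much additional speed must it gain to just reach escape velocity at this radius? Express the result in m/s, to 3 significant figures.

r = 5920 + 42410 = 48330 km = 4.8330×10⁷ m.
Circular speed v_c = √(μ/r) = 1213 m/s.
Escape speed v_esc = √(2μ/r) = √2 × v_c = 1715 m/s.
Δv = v_esc − v_c = 502.4 m/s.

Δv ≈ 502 m/s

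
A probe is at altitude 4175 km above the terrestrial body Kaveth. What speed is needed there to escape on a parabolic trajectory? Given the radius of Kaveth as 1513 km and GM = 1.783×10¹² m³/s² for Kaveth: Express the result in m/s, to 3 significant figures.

r = 1513 + 4175 = 5688.0 km = 5.6880×10⁶ m.
Escape speed v_esc = √(2μ/r) = √(2 × 1.783×10¹² / 5.688×10⁶) = √(6.269×10⁵) = 791.8 m/s.

v_esc ≈ 792 m/s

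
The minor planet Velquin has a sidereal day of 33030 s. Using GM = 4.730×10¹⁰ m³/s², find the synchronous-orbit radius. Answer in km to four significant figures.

A synchronous orbit has period T, so by Kepler's third law a = (μT²/4π²)^(1/3).
μT²/4π² = 4.730×10¹⁰ × (3.303×10⁴)² / 39.48 = 1.307×10¹⁸ m³.
a = 1.093×10⁶ m = 1093.4 km.

r_sync ≈ 1093 km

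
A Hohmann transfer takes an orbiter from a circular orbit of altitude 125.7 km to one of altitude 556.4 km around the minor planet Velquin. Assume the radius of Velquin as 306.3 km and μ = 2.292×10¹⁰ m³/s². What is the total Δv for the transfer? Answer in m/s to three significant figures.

r₁ = 306.3 + 125.7 = 432.00 km = 4.3200×10⁵ m.
r₂ = 306.3 + 556.4 = 862.70 km = 8.6270×10⁵ m.
Transfer ellipse a_t = (r₁ + r₂)/2 = 6.474×10⁵ m.
At r₁: circular v_c1 = √(μ/r₁) = 230.3 m/s; transfer-periapsis v_p = √[μ(2/r₁ − 1/a_t)] = 265.9 m/s.
Δv₁ = v_p − v_c1 = 35.57 m/s.
At r₂: circular v_c2 = √(μ/r₂) = 163.0 m/s; transfer-apoapsis v_a = √[μ(2/r₂ − 1/a_t)] = 133.2 m/s.
Δv₂ = v_c2 − v_a = 29.84 m/s.
Total Δv = Δv₁ + Δv₂ = 65.41 m/s.

Δv_total ≈ 65.4 m/s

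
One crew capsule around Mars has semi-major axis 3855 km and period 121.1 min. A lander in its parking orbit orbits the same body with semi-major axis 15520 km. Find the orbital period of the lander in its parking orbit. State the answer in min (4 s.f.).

Kepler's third law: T² ∝ a³, so T₂ = T₁ (a₂/a₁)^(3/2).
a₂/a₁ = 4.026, (a₂/a₁)^(3/2) = 8.078.
T₂ = 121.1 × 8.078 = 978.2 min.

T₂ ≈ 978.2 min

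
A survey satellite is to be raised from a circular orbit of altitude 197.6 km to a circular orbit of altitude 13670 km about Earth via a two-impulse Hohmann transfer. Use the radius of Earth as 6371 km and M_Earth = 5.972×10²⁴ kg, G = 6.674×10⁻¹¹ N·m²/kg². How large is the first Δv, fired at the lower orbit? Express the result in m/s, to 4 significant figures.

Δv ≈ 1771 m/s

μ = GM = 6.674×10⁻¹¹ × 5.972×10²⁴ = 3.986×10¹⁴ m³/s².
r₁ = 6371 + 197.6 = 6568.6 km = 6.5686×10⁶ m.
r₂ = 6371 + 13670 = 20041 km = 2.0041×10⁷ m.
Transfer ellipse a_t = (r₁ + r₂)/2 = 1.330×10⁷ m.
At r₁: circular v_c1 = √(μ/r₁) = 7790 m/s; transfer-perigee v_p = √[μ(2/r₁ − 1/a_t)] = 9560 m/s.
Δv₁ = v_p − v_c1 = 1771 m/s.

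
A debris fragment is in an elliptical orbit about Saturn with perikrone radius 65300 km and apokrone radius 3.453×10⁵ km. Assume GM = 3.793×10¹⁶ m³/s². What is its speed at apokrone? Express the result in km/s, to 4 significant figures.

v ≈ 5.911 km/s

Semi-major axis a = (r_p + r_a)/2 = 2.0530×10⁵ km = 2.053×10⁸ m.
Vis-viva: v² = μ(2/r − 1/a) = 3.793×10¹⁶ × (5.792×10⁻⁹ − 4.871×10⁻⁹) = 3.494×10⁷ m²/s².
v = 5911 m/s = 5.911 km/s.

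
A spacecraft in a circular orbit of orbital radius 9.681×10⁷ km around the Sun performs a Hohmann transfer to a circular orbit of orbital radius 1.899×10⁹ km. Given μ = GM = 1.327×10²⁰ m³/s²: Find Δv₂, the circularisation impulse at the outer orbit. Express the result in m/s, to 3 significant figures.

Δv ≈ 5760 m/s

r₁ = 9.681×10⁷ km = 9.681×10¹⁰ m.
r₂ = 1.899×10⁹ km = 1.899×10¹² m.
Transfer ellipse a_t = (r₁ + r₂)/2 = 9.979×10¹¹ m.
At r₁: circular v_c1 = √(μ/r₁) = 37020 m/s; transfer-perihelion v_p = √[μ(2/r₁ − 1/a_t)] = 51070 m/s.
At r₂: circular v_c2 = √(μ/r₂) = 8359 m/s; transfer-aphelion v_a = √[μ(2/r₂ − 1/a_t)] = 2604 m/s.
Δv₂ = v_c2 − v_a = 5756 m/s.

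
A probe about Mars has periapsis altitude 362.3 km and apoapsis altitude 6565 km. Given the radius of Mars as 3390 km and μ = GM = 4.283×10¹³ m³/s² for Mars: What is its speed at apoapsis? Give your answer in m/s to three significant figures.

r_p = 3390 + 362.3 = 3752.3 km = 3.7523×10⁶ m.
r_a = 3390 + 6565 = 9955.0 km = 9.9550×10⁶ m.
Semi-major axis a = (r_p + r_a)/2 = 6853.6 km = 6.854×10⁶ m.
Vis-viva: v² = μ(2/r − 1/a) = 4.283×10¹³ × (2.009×10⁻⁷ − 1.459×10⁻⁷) = 2.355×10⁶ m²/s².
v = 1535 m/s.

v ≈ 1530 m/s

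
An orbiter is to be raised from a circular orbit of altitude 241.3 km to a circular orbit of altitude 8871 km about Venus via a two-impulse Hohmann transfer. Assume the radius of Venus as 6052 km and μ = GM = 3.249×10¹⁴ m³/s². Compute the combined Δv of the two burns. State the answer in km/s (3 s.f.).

r₁ = 6052 + 241.3 = 6293.3 km = 6.2933×10⁶ m.
r₂ = 6052 + 8871 = 14923 km = 1.4923×10⁷ m.
Transfer ellipse a_t = (r₁ + r₂)/2 = 1.061×10⁷ m.
At r₁: circular v_c1 = √(μ/r₁) = 7185 m/s; transfer-periapsis v_p = √[μ(2/r₁ − 1/a_t)] = 8522 m/s.
Δv₁ = v_p − v_c1 = 1337 m/s.
At r₂: circular v_c2 = √(μ/r₂) = 4666 m/s; transfer-apoapsis v_a = √[μ(2/r₂ − 1/a_t)] = 3594 m/s.
Δv₂ = v_c2 − v_a = 1072 m/s.
Total Δv = Δv₁ + Δv₂ = 2409 m/s = 2.409 km/s.

Δv_total ≈ 2.41 km/s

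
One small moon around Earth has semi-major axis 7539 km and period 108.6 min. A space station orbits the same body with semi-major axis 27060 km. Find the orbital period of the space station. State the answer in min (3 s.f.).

Kepler's third law: T² ∝ a³, so T₂ = T₁ (a₂/a₁)^(3/2).
a₂/a₁ = 3.589, (a₂/a₁)^(3/2) = 6.800.
T₂ = 108.6 × 6.800 = 738.5 min.

T₂ ≈ 739 min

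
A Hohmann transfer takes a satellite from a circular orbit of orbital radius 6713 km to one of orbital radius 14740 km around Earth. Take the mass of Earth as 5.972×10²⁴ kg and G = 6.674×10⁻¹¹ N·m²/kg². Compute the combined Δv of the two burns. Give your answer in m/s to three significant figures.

μ = GM = 6.674×10⁻¹¹ × 5.972×10²⁴ = 3.986×10¹⁴ m³/s².
r₁ = 6713 km = 6.713×10⁶ m.
r₂ = 14740 km = 1.474×10⁷ m.
Transfer ellipse a_t = (r₁ + r₂)/2 = 1.073×10⁷ m.
At r₁: circular v_c1 = √(μ/r₁) = 7705 m/s; transfer-perigee v_p = √[μ(2/r₁ − 1/a_t)] = 9033 m/s.
Δv₁ = v_p − v_c1 = 1327 m/s.
At r₂: circular v_c2 = √(μ/r₂) = 5200 m/s; transfer-apogee v_a = √[μ(2/r₂ − 1/a_t)] = 4114 m/s.
Δv₂ = v_c2 − v_a = 1086 m/s.
Total Δv = Δv₁ + Δv₂ = 2414 m/s.

Δv_total ≈ 2410 m/s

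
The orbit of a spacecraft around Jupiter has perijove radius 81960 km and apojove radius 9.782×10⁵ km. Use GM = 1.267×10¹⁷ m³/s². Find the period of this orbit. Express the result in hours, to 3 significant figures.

Semi-major axis a = (r_p + r_a)/2 = (81960 + 9.7820×10⁵)/2 = 5.3008×10⁵ km = 5.301×10⁸ m.
By Kepler's third law T = 2π√(a³/μ) = 2π × 3.429×10⁴ = 2.154×10⁵ s.
= 59.84 hours.

T ≈ 59.8 hours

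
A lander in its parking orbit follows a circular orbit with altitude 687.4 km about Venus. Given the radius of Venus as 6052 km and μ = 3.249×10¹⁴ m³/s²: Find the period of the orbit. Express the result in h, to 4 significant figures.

r = 6052 + 687.4 = 6739.4 km = 6.7394×10⁶ m.
Kepler's third law: T = 2π√(r³/μ) = 2π√((6.739×10⁶)³ / 3.249×10¹⁴).
r³/μ = 9.421×10⁵ s², so T = 2π × 9.706×10² = 6.099×10³ s.
Converting: 6.099×10³ s ÷ 3600 = 1.694 h.

T ≈ 1.694 h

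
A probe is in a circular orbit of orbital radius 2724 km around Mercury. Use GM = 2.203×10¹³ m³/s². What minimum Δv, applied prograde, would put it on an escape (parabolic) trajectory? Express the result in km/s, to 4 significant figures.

r = 2724 km = 2.724×10⁶ m.
Circular speed v_c = √(μ/r) = 2844 m/s.
Escape speed v_esc = √(2μ/r) = √2 × v_c = 4022 m/s.
Δv = v_esc − v_c = 1178 m/s = 1.178 km/s.

Δv ≈ 1.178 km/s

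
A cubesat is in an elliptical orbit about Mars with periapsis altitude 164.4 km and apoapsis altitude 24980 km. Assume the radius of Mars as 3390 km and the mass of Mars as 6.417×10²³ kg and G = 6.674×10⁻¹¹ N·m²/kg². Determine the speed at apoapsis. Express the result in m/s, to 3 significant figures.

v ≈ 580 m/s

μ = GM = 6.674×10⁻¹¹ × 6.417×10²³ = 4.283×10¹³ m³/s².
r_p = 3390 + 164.4 = 3554.4 km = 3.5544×10⁶ m.
r_a = 3390 + 24980 = 28370 km = 2.8370×10⁷ m.
Semi-major axis a = (r_p + r_a)/2 = 15962 km = 1.596×10⁷ m.
Vis-viva: v² = μ(2/r − 1/a) = 4.283×10¹³ × (7.050×10⁻⁸ − 6.265×10⁻⁸) = 3.361×10⁵ m²/s².
v = 579.8 m/s.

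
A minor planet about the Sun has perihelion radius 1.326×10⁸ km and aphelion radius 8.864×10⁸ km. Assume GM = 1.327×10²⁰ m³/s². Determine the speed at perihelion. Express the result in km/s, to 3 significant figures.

v ≈ 41.7 km/s

Semi-major axis a = (r_p + r_a)/2 = 5.0950×10⁸ km = 5.095×10¹¹ m.
Vis-viva: v² = μ(2/r − 1/a) = 1.327×10²⁰ × (1.508×10⁻¹¹ − 1.963×10⁻¹²) = 1.741×10⁹ m²/s².
v = 41730 m/s = 41.73 km/s.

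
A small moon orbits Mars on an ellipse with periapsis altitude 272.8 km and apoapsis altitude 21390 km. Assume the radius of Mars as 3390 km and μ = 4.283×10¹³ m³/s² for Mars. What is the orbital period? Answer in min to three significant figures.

T ≈ 858 min

r_p = 3390 + 272.8 = 3662.8 km = 3.6628×10⁶ m.
r_a = 3390 + 21390 = 24780 km = 2.4780×10⁷ m.
Semi-major axis a = (r_p + r_a)/2 = (3662.8 + 24780)/2 = 14221 km = 1.422×10⁷ m.
By Kepler's third law T = 2π√(a³/μ) = 2π × 8.195×10³ = 5.149×10⁴ s.
= 858.2 min.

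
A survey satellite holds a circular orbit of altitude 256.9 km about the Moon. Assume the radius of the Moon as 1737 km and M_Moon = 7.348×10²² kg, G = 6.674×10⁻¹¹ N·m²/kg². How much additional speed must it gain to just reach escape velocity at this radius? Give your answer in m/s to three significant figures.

μ = GM = 6.674×10⁻¹¹ × 7.348×10²² = 4.904×10¹² m³/s².
r = 1737 + 256.9 = 1993.9 km = 1.9939×10⁶ m.
Circular speed v_c = √(μ/r) = 1568 m/s.
Escape speed v_esc = √(2μ/r) = √2 × v_c = 2218 m/s.
Δv = v_esc − v_c = 649.6 m/s.

Δv ≈ 650 m/s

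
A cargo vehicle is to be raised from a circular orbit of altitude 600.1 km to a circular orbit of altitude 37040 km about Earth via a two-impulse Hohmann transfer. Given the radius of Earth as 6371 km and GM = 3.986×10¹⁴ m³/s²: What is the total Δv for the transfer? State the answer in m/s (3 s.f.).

Δv_total ≈ 3800 m/s

r₁ = 6371 + 600.1 = 6971.1 km = 6.9711×10⁶ m.
r₂ = 6371 + 37040 = 43411 km = 4.3411×10⁷ m.
Transfer ellipse a_t = (r₁ + r₂)/2 = 2.519×10⁷ m.
At r₁: circular v_c1 = √(μ/r₁) = 7562 m/s; transfer-perigee v_p = √[μ(2/r₁ − 1/a_t)] = 9926 m/s.
Δv₁ = v_p − v_c1 = 2365 m/s.
At r₂: circular v_c2 = √(μ/r₂) = 3030 m/s; transfer-apogee v_a = √[μ(2/r₂ − 1/a_t)] = 1594 m/s.
Δv₂ = v_c2 − v_a = 1436 m/s.
Total Δv = Δv₁ + Δv₂ = 3801 m/s.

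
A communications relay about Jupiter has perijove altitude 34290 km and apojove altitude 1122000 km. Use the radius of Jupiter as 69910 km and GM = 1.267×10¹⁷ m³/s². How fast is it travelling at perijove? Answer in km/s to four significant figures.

r_p = 69910 + 34290 = 104200 km = 1.0420×10⁸ m.
r_a = 69910 + 1122000 = 1191900 km = 1.1919×10⁹ m.
Semi-major axis a = (r_p + r_a)/2 = 6.4806×10⁵ km = 6.481×10⁸ m.
Vis-viva: v² = μ(2/r − 1/a) = 1.267×10¹⁷ × (1.919×10⁻⁸ − 1.543×10⁻⁹) = 2.236×10⁹ m²/s².
v = 47290 m/s = 47.29 km/s.

v ≈ 47.29 km/s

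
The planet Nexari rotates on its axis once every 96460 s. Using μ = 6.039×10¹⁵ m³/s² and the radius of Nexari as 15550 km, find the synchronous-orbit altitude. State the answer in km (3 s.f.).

A synchronous orbit has period T, so by Kepler's third law a = (μT²/4π²)^(1/3).
μT²/4π² = 6.039×10¹⁵ × (9.646×10⁴)² / 39.48 = 1.423×10²⁴ m³.
a = 1.125×10⁸ m = 1.1249×10⁵ km.
Altitude h = a − R = 1.1249×10⁵ − 15550 = 96936 km.

h_sync ≈ 96900 km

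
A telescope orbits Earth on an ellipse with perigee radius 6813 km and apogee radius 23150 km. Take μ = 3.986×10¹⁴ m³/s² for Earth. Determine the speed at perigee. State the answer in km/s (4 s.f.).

Semi-major axis a = (r_p + r_a)/2 = 14982 km = 1.498×10⁷ m.
Vis-viva: v² = μ(2/r − 1/a) = 3.986×10¹⁴ × (2.936×10⁻⁷ − 6.675×10⁻⁸) = 9.041×10⁷ m²/s².
v = 9508 m/s = 9.508 km/s.

v ≈ 9.508 km/s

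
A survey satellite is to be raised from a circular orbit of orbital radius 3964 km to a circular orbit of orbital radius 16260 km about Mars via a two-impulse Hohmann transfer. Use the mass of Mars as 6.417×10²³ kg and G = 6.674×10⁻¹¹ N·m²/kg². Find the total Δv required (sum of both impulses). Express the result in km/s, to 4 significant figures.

Δv_total ≈ 1.488 km/s

μ = GM = 6.674×10⁻¹¹ × 6.417×10²³ = 4.283×10¹³ m³/s².
r₁ = 3964 km = 3.964×10⁶ m.
r₂ = 16260 km = 1.626×10⁷ m.
Transfer ellipse a_t = (r₁ + r₂)/2 = 1.011×10⁷ m.
At r₁: circular v_c1 = √(μ/r₁) = 3287 m/s; transfer-periapsis v_p = √[μ(2/r₁ − 1/a_t)] = 4168 m/s.
Δv₁ = v_p − v_c1 = 881.1 m/s.
At r₂: circular v_c2 = √(μ/r₂) = 1623 m/s; transfer-apoapsis v_a = √[μ(2/r₂ − 1/a_t)] = 1016 m/s.
Δv₂ = v_c2 − v_a = 606.8 m/s.
Total Δv = Δv₁ + Δv₂ = 1488 m/s = 1.488 km/s.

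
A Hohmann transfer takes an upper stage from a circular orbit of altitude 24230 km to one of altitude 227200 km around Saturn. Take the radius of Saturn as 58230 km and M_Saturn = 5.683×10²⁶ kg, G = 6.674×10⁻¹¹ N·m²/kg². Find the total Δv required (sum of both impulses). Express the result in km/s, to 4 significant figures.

μ = GM = 6.674×10⁻¹¹ × 5.683×10²⁶ = 3.793×10¹⁶ m³/s².
r₁ = 58230 + 24230 = 82460 km = 8.2460×10⁷ m.
r₂ = 58230 + 227200 = 285430 km = 2.8543×10⁸ m.
Transfer ellipse a_t = (r₁ + r₂)/2 = 1.839×10⁸ m.
At r₁: circular v_c1 = √(μ/r₁) = 21450 m/s; transfer-perikrone v_p = √[μ(2/r₁ − 1/a_t)] = 26720 m/s.
Δv₁ = v_p − v_c1 = 5269 m/s.
At r₂: circular v_c2 = √(μ/r₂) = 11530 m/s; transfer-apokrone v_a = √[μ(2/r₂ − 1/a_t)] = 7718 m/s.
Δv₂ = v_c2 − v_a = 3809 m/s.
Total Δv = Δv₁ + Δv₂ = 9078 m/s = 9.078 km/s.

Δv_total ≈ 9.078 km/s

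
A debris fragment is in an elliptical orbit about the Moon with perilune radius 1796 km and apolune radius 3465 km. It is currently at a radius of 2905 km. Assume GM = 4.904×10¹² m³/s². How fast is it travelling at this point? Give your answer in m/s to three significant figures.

Semi-major axis a = (r_p + r_a)/2 = 2630.5 km = 2.630×10⁶ m.
Vis-viva: v² = μ(2/r − 1/a) = 4.904×10¹² × (6.885×10⁻⁷ − 3.802×10⁻⁷) = 1.512×10⁶ m²/s².
v = 1230 m/s.

v ≈ 1230 m/s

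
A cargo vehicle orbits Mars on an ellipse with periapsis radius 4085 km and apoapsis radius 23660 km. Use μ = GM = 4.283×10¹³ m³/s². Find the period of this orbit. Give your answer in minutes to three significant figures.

T ≈ 827 minutes

Semi-major axis a = (r_p + r_a)/2 = (4085.0 + 23660)/2 = 13872 km = 1.387×10⁷ m.
By Kepler's third law T = 2π√(a³/μ) = 2π × 7.895×10³ = 4.961×10⁴ s.
= 826.8 minutes.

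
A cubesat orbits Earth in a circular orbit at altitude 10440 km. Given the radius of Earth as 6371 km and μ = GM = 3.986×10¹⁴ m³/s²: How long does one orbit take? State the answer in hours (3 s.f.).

T ≈ 6.03 hours

r = 6371 + 10440 = 16811 km = 1.6811×10⁷ m.
Kepler's third law: T = 2π√(r³/μ) = 2π√((1.681×10⁷)³ / 3.986×10¹⁴).
r³/μ = 1.192×10⁷ s², so T = 2π × 3.452×10³ = 2.169×10⁴ s.
Converting: 2.169×10⁴ s ÷ 3600 = 6.026 hours.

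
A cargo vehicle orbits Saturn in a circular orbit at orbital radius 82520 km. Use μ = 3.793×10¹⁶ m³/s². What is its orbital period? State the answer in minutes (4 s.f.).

r = 82520 km = 8.252×10⁷ m.
Kepler's third law: T = 2π√(r³/μ) = 2π√((8.252×10⁷)³ / 3.793×10¹⁶).
r³/μ = 1.481×10⁷ s², so T = 2π × 3.849×10³ = 2.418×10⁴ s.
Converting: 2.418×10⁴ s ÷ 60.00 = 403.1 minutes.

T ≈ 403.1 minutes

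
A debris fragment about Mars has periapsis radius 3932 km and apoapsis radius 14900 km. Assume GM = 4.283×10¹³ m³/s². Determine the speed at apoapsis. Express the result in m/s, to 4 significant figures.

Semi-major axis a = (r_p + r_a)/2 = 9416.0 km = 9.416×10⁶ m.
Vis-viva: v² = μ(2/r − 1/a) = 4.283×10¹³ × (1.342×10⁻⁷ − 1.062×10⁻⁷) = 1.200×10⁶ m²/s².
v = 1096 m/s.

v ≈ 1096 m/s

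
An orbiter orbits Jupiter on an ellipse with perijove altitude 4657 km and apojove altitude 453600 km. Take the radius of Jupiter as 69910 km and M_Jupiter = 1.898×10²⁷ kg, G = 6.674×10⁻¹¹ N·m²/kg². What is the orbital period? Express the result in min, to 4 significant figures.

T ≈ 1522 min

μ = GM = 6.674×10⁻¹¹ × 1.898×10²⁷ = 1.267×10¹⁷ m³/s².
r_p = 69910 + 4657 = 74567 km = 7.4567×10⁷ m.
r_a = 69910 + 453600 = 523510 km = 5.2351×10⁸ m.
Semi-major axis a = (r_p + r_a)/2 = (74567 + 5.2351×10⁵)/2 = 2.9904×10⁵ km = 2.990×10⁸ m.
By Kepler's third law T = 2π√(a³/μ) = 2π × 1.453×10⁴ = 9.129×10⁴ s.
= 1522 min.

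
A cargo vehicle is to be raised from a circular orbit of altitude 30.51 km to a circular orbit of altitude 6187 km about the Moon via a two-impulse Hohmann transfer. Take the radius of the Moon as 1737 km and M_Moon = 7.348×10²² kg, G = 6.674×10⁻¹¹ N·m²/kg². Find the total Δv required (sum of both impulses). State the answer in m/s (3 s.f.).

Δv_total ≈ 776 m/s

μ = GM = 6.674×10⁻¹¹ × 7.348×10²² = 4.904×10¹² m³/s².
r₁ = 1737 + 30.51 = 1767.5 km = 1.7675×10⁶ m.
r₂ = 1737 + 6187 = 7924.0 km = 7.9240×10⁶ m.
Transfer ellipse a_t = (r₁ + r₂)/2 = 4.846×10⁶ m.
At r₁: circular v_c1 = √(μ/r₁) = 1666 m/s; transfer-perilune v_p = √[μ(2/r₁ − 1/a_t)] = 2130 m/s.
Δv₁ = v_p − v_c1 = 464.3 m/s.
At r₂: circular v_c2 = √(μ/r₂) = 786.7 m/s; transfer-apolune v_a = √[μ(2/r₂ − 1/a_t)] = 475.1 m/s.
Δv₂ = v_c2 − v_a = 311.6 m/s.
Total Δv = Δv₁ + Δv₂ = 775.9 m/s.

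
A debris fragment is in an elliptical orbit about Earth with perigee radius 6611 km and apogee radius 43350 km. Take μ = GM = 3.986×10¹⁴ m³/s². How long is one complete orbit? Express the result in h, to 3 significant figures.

Semi-major axis a = (r_p + r_a)/2 = (6611.0 + 43350)/2 = 24980 km = 2.498×10⁷ m.
By Kepler's third law T = 2π√(a³/μ) = 2π × 6.254×10³ = 3.929×10⁴ s.
= 10.91 h.

T ≈ 10.9 h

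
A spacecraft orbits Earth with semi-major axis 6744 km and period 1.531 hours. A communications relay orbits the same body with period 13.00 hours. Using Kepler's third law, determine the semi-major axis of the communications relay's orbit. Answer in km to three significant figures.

Kepler's third law: a³ ∝ T², so a₂ = a₁ (T₂/T₁)^(2/3).
T₂/T₁ = 8.491, (T₂/T₁)^(2/3) = 4.162.
a₂ = 6744 × 4.162 = 28070 km.

a₂ ≈ 28100 km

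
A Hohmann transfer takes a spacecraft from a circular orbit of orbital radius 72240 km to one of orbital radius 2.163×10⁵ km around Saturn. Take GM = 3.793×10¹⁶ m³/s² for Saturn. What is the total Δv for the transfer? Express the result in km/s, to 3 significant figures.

Δv_total ≈ 9.01 km/s

r₁ = 72240 km = 7.224×10⁷ m.
r₂ = 2.163×10⁵ km = 2.163×10⁸ m.
Transfer ellipse a_t = (r₁ + r₂)/2 = 1.443×10⁸ m.
At r₁: circular v_c1 = √(μ/r₁) = 22910 m/s; transfer-perikrone v_p = √[μ(2/r₁ − 1/a_t)] = 28060 m/s.
Δv₁ = v_p − v_c1 = 5143 m/s.
At r₂: circular v_c2 = √(μ/r₂) = 13240 m/s; transfer-apokrone v_a = √[μ(2/r₂ − 1/a_t)] = 9371 m/s.
Δv₂ = v_c2 − v_a = 3872 m/s.
Total Δv = Δv₁ + Δv₂ = 9015 m/s = 9.015 km/s.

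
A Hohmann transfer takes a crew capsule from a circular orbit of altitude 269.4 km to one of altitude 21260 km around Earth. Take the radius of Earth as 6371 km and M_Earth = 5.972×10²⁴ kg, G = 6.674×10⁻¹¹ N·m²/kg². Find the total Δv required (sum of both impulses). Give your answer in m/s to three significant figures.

Δv_total ≈ 3520 m/s

μ = GM = 6.674×10⁻¹¹ × 5.972×10²⁴ = 3.986×10¹⁴ m³/s².
r₁ = 6371 + 269.4 = 6640.4 km = 6.6404×10⁶ m.
r₂ = 6371 + 21260 = 27631 km = 2.7631×10⁷ m.
Transfer ellipse a_t = (r₁ + r₂)/2 = 1.714×10⁷ m.
At r₁: circular v_c1 = √(μ/r₁) = 7747 m/s; transfer-perigee v_p = √[μ(2/r₁ − 1/a_t)] = 9838 m/s.
Δv₁ = v_p − v_c1 = 2091 m/s.
At r₂: circular v_c2 = √(μ/r₂) = 3798 m/s; transfer-apogee v_a = √[μ(2/r₂ − 1/a_t)] = 2364 m/s.
Δv₂ = v_c2 − v_a = 1434 m/s.
Total Δv = Δv₁ + Δv₂ = 3524 m/s.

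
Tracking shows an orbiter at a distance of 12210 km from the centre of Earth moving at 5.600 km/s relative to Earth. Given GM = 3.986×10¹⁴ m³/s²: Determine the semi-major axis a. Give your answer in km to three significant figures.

r = 1.221×10⁷ m.
Specific orbital energy ε = v²/2 − μ/r = (5600)²/2 − 3.986×10¹⁴/1.221×10⁷ = -1.697×10⁷ J/kg.
Since ε = −μ/(2a), a = −μ/(2ε) = 1.175×10⁷ m = 11747 km.

a ≈ 11700 km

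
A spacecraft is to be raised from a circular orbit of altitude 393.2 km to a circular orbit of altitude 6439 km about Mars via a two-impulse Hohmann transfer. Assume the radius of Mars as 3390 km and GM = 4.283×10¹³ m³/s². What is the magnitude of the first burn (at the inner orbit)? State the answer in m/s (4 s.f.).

r₁ = 3390 + 393.2 = 3783.2 km = 3.7832×10⁶ m.
r₂ = 3390 + 6439 = 9829.0 km = 9.8290×10⁶ m.
Transfer ellipse a_t = (r₁ + r₂)/2 = 6.806×10⁶ m.
At r₁: circular v_c1 = √(μ/r₁) = 3365 m/s; transfer-periapsis v_p = √[μ(2/r₁ − 1/a_t)] = 4043 m/s.
Δv₁ = v_p − v_c1 = 678.7 m/s.

Δv ≈ 678.7 m/s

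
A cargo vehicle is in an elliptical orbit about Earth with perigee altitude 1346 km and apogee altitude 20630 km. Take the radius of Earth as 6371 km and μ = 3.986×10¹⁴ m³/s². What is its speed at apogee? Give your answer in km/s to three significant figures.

v ≈ 2.56 km/s

r_p = 6371 + 1346 = 7717.0 km = 7.7170×10⁶ m.
r_a = 6371 + 20630 = 27001 km = 2.7001×10⁷ m.
Semi-major axis a = (r_p + r_a)/2 = 17359 km = 1.736×10⁷ m.
Vis-viva: v² = μ(2/r − 1/a) = 3.986×10¹⁴ × (7.407×10⁻⁸ − 5.761×10⁻⁸) = 6.563×10⁶ m²/s².
v = 2562 m/s = 2.562 km/s.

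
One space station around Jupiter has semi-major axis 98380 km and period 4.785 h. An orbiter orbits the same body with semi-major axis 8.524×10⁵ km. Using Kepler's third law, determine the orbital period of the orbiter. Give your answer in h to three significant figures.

T₂ ≈ 122 h

Kepler's third law: T² ∝ a³, so T₂ = T₁ (a₂/a₁)^(3/2).
a₂/a₁ = 8.664, (a₂/a₁)^(3/2) = 25.50.
T₂ = 4.785 × 25.50 = 122.0 h.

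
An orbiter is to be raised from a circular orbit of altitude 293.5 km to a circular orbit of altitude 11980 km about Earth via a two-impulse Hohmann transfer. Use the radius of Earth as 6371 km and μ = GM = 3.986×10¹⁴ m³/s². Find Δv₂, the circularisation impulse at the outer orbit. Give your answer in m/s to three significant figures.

Δv ≈ 1260 m/s

r₁ = 6371 + 293.5 = 6664.5 km = 6.6645×10⁶ m.
r₂ = 6371 + 11980 = 18351 km = 1.8351×10⁷ m.
Transfer ellipse a_t = (r₁ + r₂)/2 = 1.251×10⁷ m.
At r₁: circular v_c1 = √(μ/r₁) = 7734 m/s; transfer-perigee v_p = √[μ(2/r₁ − 1/a_t)] = 9368 m/s.
At r₂: circular v_c2 = √(μ/r₂) = 4661 m/s; transfer-apogee v_a = √[μ(2/r₂ − 1/a_t)] = 3402 m/s.
Δv₂ = v_c2 − v_a = 1259 m/s.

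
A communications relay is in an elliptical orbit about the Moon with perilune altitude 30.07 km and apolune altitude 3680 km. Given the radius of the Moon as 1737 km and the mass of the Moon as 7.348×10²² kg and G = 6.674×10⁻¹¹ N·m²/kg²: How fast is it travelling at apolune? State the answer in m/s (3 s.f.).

v ≈ 667 m/s

μ = GM = 6.674×10⁻¹¹ × 7.348×10²² = 4.904×10¹² m³/s².
r_p = 1737 + 30.07 = 1767.1 km = 1.7671×10⁶ m.
r_a = 1737 + 3680 = 5417.0 km = 5.4170×10⁶ m.
Semi-major axis a = (r_p + r_a)/2 = 3592.0 km = 3.592×10⁶ m.
Vis-viva: v² = μ(2/r − 1/a) = 4.904×10¹² × (3.692×10⁻⁷ − 2.784×10⁻⁷) = 4.454×10⁵ m²/s².
v = 667.4 m/s.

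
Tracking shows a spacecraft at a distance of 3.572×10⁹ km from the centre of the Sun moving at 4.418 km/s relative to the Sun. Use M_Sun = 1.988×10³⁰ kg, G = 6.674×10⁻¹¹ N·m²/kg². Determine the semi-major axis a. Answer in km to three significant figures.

a ≈ 2.42×10⁹ km

μ = GM = 6.674×10⁻¹¹ × 1.988×10³⁰ = 1.327×10²⁰ m³/s².
r = 3.572×10¹² m.
Specific orbital energy ε = v²/2 − μ/r = (4418)²/2 − 1.327×10²⁰/3.572×10¹² = -2.738×10⁷ J/kg.
Since ε = −μ/(2a), a = −μ/(2ε) = 2.422×10¹² m = 2.4225×10⁹ km.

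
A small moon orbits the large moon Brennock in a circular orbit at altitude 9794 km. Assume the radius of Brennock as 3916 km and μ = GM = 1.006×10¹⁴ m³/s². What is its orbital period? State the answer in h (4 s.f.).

T ≈ 8.834 h

r = 3916 + 9794 = 13710 km = 1.3710×10⁷ m.
Kepler's third law: T = 2π√(r³/μ) = 2π√((1.371×10⁷)³ / 1.006×10¹⁴).
r³/μ = 2.562×10⁷ s², so T = 2π × 5.061×10³ = 3.180×10⁴ s.
Converting: 3.180×10⁴ s ÷ 3600 = 8.834 h.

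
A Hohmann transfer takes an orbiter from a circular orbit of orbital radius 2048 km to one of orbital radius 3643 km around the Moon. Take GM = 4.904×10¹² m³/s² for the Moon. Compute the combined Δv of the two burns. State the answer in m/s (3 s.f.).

Δv_total ≈ 379 m/s

r₁ = 2048 km = 2.048×10⁶ m.
r₂ = 3643 km = 3.643×10⁶ m.
Transfer ellipse a_t = (r₁ + r₂)/2 = 2.846×10⁶ m.
At r₁: circular v_c1 = √(μ/r₁) = 1547 m/s; transfer-perilune v_p = √[μ(2/r₁ − 1/a_t)] = 1751 m/s.
Δv₁ = v_p − v_c1 = 203.5 m/s.
At r₂: circular v_c2 = √(μ/r₂) = 1160 m/s; transfer-apolune v_a = √[μ(2/r₂ − 1/a_t)] = 984.3 m/s.
Δv₂ = v_c2 − v_a = 175.9 m/s.
Total Δv = Δv₁ + Δv₂ = 379.4 m/s.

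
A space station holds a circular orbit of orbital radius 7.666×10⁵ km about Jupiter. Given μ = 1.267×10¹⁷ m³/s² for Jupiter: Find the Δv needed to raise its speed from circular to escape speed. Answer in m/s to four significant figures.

Δv ≈ 5325 m/s

r = 7.666×10⁵ km = 7.666×10⁸ m.
Circular speed v_c = √(μ/r) = 12860 m/s.
Escape speed v_esc = √(2μ/r) = √2 × v_c = 18180 m/s.
Δv = v_esc − v_c = 5325 m/s.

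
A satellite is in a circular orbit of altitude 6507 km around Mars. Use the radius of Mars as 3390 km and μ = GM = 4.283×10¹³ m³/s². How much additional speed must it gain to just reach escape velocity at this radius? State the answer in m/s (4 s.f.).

r = 3390 + 6507 = 9897.0 km = 9.8970×10⁶ m.
Circular speed v_c = √(μ/r) = 2080 m/s.
Escape speed v_esc = √(2μ/r) = √2 × v_c = 2942 m/s.
Δv = v_esc − v_c = 861.7 m/s.

Δv ≈ 861.7 m/s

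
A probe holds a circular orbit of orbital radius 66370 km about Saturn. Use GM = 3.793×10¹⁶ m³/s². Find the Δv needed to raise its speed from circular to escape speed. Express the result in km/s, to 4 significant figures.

r = 66370 km = 6.637×10⁷ m.
Circular speed v_c = √(μ/r) = 23910 m/s.
Escape speed v_esc = √(2μ/r) = √2 × v_c = 33810 m/s.
Δv = v_esc − v_c = 9902 m/s = 9.902 km/s.

Δv ≈ 9.902 km/s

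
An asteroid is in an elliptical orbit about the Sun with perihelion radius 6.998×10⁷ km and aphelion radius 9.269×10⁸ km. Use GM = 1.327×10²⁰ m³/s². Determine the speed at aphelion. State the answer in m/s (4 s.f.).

v ≈ 4483 m/s

Semi-major axis a = (r_p + r_a)/2 = 4.9844×10⁸ km = 4.984×10¹¹ m.
Vis-viva: v² = μ(2/r − 1/a) = 1.327×10²⁰ × (2.158×10⁻¹² − 2.006×10⁻¹²) = 2.010×10⁷ m²/s².
v = 4483 m/s.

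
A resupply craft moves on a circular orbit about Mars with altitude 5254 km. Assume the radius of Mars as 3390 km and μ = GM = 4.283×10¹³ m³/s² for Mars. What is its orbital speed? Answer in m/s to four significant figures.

r = 3390 + 5254 = 8644.0 km = 8.6440×10⁶ m.
For a circular orbit v = √(μ/r) = √(4.283×10¹³ / 8.644×10⁶) = √(4.955×10⁶) = 2226 m/s.

v ≈ 2226 m/s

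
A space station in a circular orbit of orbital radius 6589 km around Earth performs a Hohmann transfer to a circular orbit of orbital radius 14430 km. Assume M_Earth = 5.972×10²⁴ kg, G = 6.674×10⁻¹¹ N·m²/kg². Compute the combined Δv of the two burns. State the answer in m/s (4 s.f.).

Δv_total ≈ 2430 m/s

μ = GM = 6.674×10⁻¹¹ × 5.972×10²⁴ = 3.986×10¹⁴ m³/s².
r₁ = 6589 km = 6.589×10⁶ m.
r₂ = 14430 km = 1.443×10⁷ m.
Transfer ellipse a_t = (r₁ + r₂)/2 = 1.051×10⁷ m.
At r₁: circular v_c1 = √(μ/r₁) = 7778 m/s; transfer-perigee v_p = √[μ(2/r₁ − 1/a_t)] = 9114 m/s.
Δv₁ = v_p − v_c1 = 1336 m/s.
At r₂: circular v_c2 = √(μ/r₂) = 5256 m/s; transfer-apogee v_a = √[μ(2/r₂ − 1/a_t)] = 4161 m/s.
Δv₂ = v_c2 − v_a = 1094 m/s.
Total Δv = Δv₁ + Δv₂ = 2430 m/s.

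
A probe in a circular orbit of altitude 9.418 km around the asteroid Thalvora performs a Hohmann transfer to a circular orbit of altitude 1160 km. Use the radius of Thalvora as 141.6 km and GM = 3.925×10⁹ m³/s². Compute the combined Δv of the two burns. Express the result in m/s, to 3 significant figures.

r₁ = 141.6 + 9.418 = 151.02 km = 1.5102×10⁵ m.
r₂ = 141.6 + 1160 = 1301.6 km = 1.3016×10⁶ m.
Transfer ellipse a_t = (r₁ + r₂)/2 = 7.263×10⁵ m.
At r₁: circular v_c1 = √(μ/r₁) = 161.2 m/s; transfer-periapsis v_p = √[μ(2/r₁ − 1/a_t)] = 215.8 m/s.
Δv₁ = v_p − v_c1 = 54.60 m/s.
At r₂: circular v_c2 = √(μ/r₂) = 54.91 m/s; transfer-apoapsis v_a = √[μ(2/r₂ − 1/a_t)] = 25.04 m/s.
Δv₂ = v_c2 − v_a = 29.87 m/s.
Total Δv = Δv₁ + Δv₂ = 84.47 m/s.

Δv_total ≈ 84.5 m/s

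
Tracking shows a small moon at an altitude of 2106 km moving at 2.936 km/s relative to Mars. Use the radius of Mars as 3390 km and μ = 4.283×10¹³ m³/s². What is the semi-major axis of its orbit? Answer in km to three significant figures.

a ≈ 6150 km

r = 3390 + 2106 = 5496.0 km = 5.496×10⁶ m.
Specific orbital energy ε = v²/2 − μ/r = (2936)²/2 − 4.283×10¹³/5.496×10⁶ = -3.483×10⁶ J/kg.
Since ε = −μ/(2a), a = −μ/(2ε) = 6.149×10⁶ m = 6148.6 km.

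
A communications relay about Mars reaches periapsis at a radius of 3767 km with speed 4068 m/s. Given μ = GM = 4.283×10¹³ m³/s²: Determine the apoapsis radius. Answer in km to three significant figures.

r_p = 3.767×10⁶ m.
Specific energy ε = v²/2 − μ/r = -3.095×10⁶ J/kg, so a = −μ/(2ε) = 6.918×10⁶ m.
The apsides satisfy r_p + r_a = 2a, so the apoapsis radius is 2a − r_p = 1.007×10⁷ m = 10069 km.

apoapsis radius ≈ 10100 km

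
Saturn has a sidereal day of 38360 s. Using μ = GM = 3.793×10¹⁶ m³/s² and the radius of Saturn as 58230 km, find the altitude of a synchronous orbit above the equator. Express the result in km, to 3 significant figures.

h_sync ≈ 54000 km

A synchronous orbit has period T, so by Kepler's third law a = (μT²/4π²)^(1/3).
μT²/4π² = 3.793×10¹⁶ × (3.836×10⁴)² / 39.48 = 1.414×10²⁴ m³.
a = 1.122×10⁸ m = 1.1223×10⁵ km.
Altitude h = a − R = 1.1223×10⁵ − 58230 = 54005 km.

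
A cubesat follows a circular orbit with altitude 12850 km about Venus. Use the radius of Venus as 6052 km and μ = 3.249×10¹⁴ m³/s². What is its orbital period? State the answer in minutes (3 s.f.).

r = 6052 + 12850 = 18902 km = 1.8902×10⁷ m.
Kepler's third law: T = 2π√(r³/μ) = 2π√((1.890×10⁷)³ / 3.249×10¹⁴).
r³/μ = 2.079×10⁷ s², so T = 2π × 4.559×10³ = 2.865×10⁴ s.
Converting: 2.865×10⁴ s ÷ 60.00 = 477.4 minutes.

T ≈ 477 minutes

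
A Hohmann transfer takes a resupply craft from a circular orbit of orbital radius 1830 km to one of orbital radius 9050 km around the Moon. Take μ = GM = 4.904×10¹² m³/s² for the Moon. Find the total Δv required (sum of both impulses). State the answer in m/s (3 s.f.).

Δv_total ≈ 784 m/s

r₁ = 1830 km = 1.830×10⁶ m.
r₂ = 9050 km = 9.050×10⁶ m.
Transfer ellipse a_t = (r₁ + r₂)/2 = 5.440×10⁶ m.
At r₁: circular v_c1 = √(μ/r₁) = 1637 m/s; transfer-perilune v_p = √[μ(2/r₁ − 1/a_t)] = 2111 m/s.
Δv₁ = v_p − v_c1 = 474.4 m/s.
At r₂: circular v_c2 = √(μ/r₂) = 736.1 m/s; transfer-apolune v_a = √[μ(2/r₂ − 1/a_t)] = 427.0 m/s.
Δv₂ = v_c2 − v_a = 309.2 m/s.
Total Δv = Δv₁ + Δv₂ = 783.6 m/s.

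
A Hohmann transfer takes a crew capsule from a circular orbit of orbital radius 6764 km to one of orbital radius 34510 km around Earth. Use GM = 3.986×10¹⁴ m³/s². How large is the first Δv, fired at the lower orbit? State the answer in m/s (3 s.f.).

r₁ = 6764 km = 6.764×10⁶ m.
r₂ = 34510 km = 3.451×10⁷ m.
Transfer ellipse a_t = (r₁ + r₂)/2 = 2.064×10⁷ m.
At r₁: circular v_c1 = √(μ/r₁) = 7677 m/s; transfer-perigee v_p = √[μ(2/r₁ − 1/a_t)] = 9927 m/s.
Δv₁ = v_p − v_c1 = 2250 m/s.

Δv ≈ 2250 m/s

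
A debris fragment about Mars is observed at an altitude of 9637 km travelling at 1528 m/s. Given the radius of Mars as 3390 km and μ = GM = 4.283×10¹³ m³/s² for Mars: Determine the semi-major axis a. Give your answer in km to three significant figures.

a ≈ 10100 km

r = 3390 + 9637 = 13027 km = 1.303×10⁷ m.
Vis-viva rearranged: 1/a = 2/r − v²/μ = 1.535×10⁻⁷ − 5.451×10⁻⁸ = 9.901×10⁻⁸ m⁻¹.
a = 1.010×10⁷ m = 10100 km.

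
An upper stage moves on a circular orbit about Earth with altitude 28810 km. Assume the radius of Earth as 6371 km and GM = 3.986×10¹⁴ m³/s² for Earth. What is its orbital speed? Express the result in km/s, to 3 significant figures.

v ≈ 3.37 km/s

r = 6371 + 28810 = 35181 km = 3.5181×10⁷ m.
For a circular orbit v = √(μ/r) = √(3.986×10¹⁴ / 3.518×10⁷) = √(1.133×10⁷) = 3366 m/s.
That is 3.366 km/s.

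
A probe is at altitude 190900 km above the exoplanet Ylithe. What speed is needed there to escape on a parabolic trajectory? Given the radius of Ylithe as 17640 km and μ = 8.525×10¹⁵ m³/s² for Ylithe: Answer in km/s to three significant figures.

v_esc ≈ 9.04 km/s

r = 17640 + 190900 = 208540 km = 2.0854×10⁸ m.
Escape speed v_esc = √(2μ/r) = √(2 × 8.525×10¹⁵ / 2.085×10⁸) = √(8.176×10⁷) = 9042 m/s.
= 9.042 km/s.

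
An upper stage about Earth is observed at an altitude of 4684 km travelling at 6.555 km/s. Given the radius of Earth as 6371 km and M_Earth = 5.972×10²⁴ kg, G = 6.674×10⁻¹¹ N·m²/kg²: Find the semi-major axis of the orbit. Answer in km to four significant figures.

μ = GM = 6.674×10⁻¹¹ × 5.972×10²⁴ = 3.986×10¹⁴ m³/s².
r = 6371 + 4684 = 11055 km = 1.106×10⁷ m.
Specific orbital energy ε = v²/2 − μ/r = (6555)²/2 − 3.986×10¹⁴/1.106×10⁷ = -1.457×10⁷ J/kg.
Since ε = −μ/(2a), a = −μ/(2ε) = 1.368×10⁷ m = 13678 km.

a ≈ 13680 km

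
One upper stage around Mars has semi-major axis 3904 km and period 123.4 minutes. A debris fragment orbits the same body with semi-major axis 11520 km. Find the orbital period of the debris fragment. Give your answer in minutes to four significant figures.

T₂ ≈ 625.5 minutes

Kepler's third law: T² ∝ a³, so T₂ = T₁ (a₂/a₁)^(3/2).
a₂/a₁ = 2.951, (a₂/a₁)^(3/2) = 5.069.
T₂ = 123.4 × 5.069 = 625.5 minutes.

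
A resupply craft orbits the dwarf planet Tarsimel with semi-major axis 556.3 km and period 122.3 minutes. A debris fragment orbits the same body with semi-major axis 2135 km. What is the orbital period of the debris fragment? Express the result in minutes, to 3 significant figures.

Kepler's third law: T² ∝ a³, so T₂ = T₁ (a₂/a₁)^(3/2).
a₂/a₁ = 3.838, (a₂/a₁)^(3/2) = 7.519.
T₂ = 122.3 × 7.519 = 919.5 minutes.

T₂ ≈ 920 minutes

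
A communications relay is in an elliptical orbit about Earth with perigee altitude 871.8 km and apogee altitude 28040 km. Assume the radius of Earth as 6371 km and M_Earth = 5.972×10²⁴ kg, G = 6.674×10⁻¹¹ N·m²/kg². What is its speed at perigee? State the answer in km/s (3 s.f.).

v ≈ 9.54 km/s

μ = GM = 6.674×10⁻¹¹ × 5.972×10²⁴ = 3.986×10¹⁴ m³/s².
r_p = 6371 + 871.8 = 7242.8 km = 7.2428×10⁶ m.
r_a = 6371 + 28040 = 34411 km = 3.4411×10⁷ m.
Semi-major axis a = (r_p + r_a)/2 = 20827 km = 2.083×10⁷ m.
Vis-viva: v² = μ(2/r − 1/a) = 3.986×10¹⁴ × (2.761×10⁻⁷ − 4.801×10⁻⁸) = 9.092×10⁷ m²/s².
v = 9535 m/s = 9.535 km/s.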